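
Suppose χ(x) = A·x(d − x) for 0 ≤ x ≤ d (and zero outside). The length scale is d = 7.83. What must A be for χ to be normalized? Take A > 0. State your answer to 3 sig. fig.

Require ∫ |χ|² dx = 1 over the whole domain.
Expanding the polynomial and integrating term by term, ∫|χ|² dx = A²·(d^5/30).
Hence A² = 1/[d^5/30].
Plugging in d = 7.83 yields A = 0.03193.

A ≈ 0.0319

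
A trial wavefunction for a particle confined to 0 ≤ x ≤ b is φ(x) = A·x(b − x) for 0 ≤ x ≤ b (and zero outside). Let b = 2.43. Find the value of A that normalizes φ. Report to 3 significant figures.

A ≈ 0.595

We need A² ∫|f|² dx = 1, taking the integral from 0 to b.
The integral (without the A² prefactor) comes out to b^5/30.
So A² = (b^5/30)^(−1).
With b = 2.43: A² = 0.3541 and A = 0.5950.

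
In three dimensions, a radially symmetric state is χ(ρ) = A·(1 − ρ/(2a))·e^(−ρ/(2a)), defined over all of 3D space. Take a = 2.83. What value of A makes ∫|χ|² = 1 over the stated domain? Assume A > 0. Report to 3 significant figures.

A ≈ 0.0419

Normalization requires ∫|χ|² 4πρ² dρ = 1, integrated from 0 to ∞.
(Spherical symmetry: dV = 4πρ² dρ.)
Recall ∫₀^∞ ρ^m e^(−ρ/β) dρ = m!·β^(m+1), ∫|χ|² 4πρ² dρ = A²·(8·π·a^3).
Hence A² = 1/[8·π·a^3].
Substituting a = 2.83 gives A² = 0.001755, so A = 0.04190.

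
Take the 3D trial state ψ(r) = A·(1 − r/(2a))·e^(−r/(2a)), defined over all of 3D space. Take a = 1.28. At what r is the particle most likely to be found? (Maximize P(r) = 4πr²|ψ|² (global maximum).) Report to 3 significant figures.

r ≈ 6.70

Differentiate P(r) = 4πr²|ψ|² with respect to r and set to zero.
Solving yields r = a·(√(5) + 3).
With a = 1.28, the most probable radial distance is 6.702.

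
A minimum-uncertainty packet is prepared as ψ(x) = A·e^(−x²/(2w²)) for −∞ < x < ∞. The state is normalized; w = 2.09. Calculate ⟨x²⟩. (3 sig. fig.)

⟨x^2⟩ ≈ 2.18

⟨x²⟩ = ∫ x^2 |ψ|² dx over the full domain.
Since the A² factors cancel between numerator and denominator, ⟨x²⟩ = w^2/2.
With w = 2.09, ⟨x^2⟩ = 2.184.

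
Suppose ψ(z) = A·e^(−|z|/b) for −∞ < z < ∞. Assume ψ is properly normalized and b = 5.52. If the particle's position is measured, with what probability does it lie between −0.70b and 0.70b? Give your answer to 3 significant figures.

|ψ|² is the probability density, so P = ∫_{−0.70b}^{0.70b} |ψ|² dz.
Since A² = 1/(b), this is the region integral divided by the full normalization integral.
By symmetry take twice the z ≥ 0 contribution in numerator and denominator; the 2's cancel. Let u = z/b; then A² and the length scale cancel, so P = ∫_{0}^{0.70} e^(-2·u) du ÷ ∫_{0}^{∞} e^(-2·u) du.
With ∫ e^(-2·u) du = -e^(-2·u)/2 + C, the region integral is 1/2 - e^(-7/5)/2 and the full one is 1/2.
The result is P = 0.7534.

P ≈ 0.753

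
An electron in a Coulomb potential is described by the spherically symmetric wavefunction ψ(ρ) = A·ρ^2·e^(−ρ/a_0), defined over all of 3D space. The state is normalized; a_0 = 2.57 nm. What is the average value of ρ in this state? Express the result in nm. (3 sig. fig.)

⟨ρ⟩ ≈ 9.00 nm

The expectation value is the |ψ|²-weighted average of ρ: ∫ ρ|ψ|² 4πρ² dρ.
Recall ∫₀^∞ ρ^m e^(−ρ/β) dρ = m!·β^(m+1), evaluating both integrals, ⟨ρ⟩ = 7·a_0/2.
With a_0 = 2.57, ⟨ρ⟩ = 8.995.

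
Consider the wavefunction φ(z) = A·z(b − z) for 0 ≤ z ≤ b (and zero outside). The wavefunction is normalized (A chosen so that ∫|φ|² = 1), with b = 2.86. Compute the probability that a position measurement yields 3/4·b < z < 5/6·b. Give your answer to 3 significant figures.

The probability is P = ∫ |φ|² dz over [3/4·b, 5/6·b].
With A² fixed by ∫|φ|² = 1, i.e. A² = (b^5/30)^(−1), substitute and integrate.
Substituting u = z/b, A² and the length scale cancel in the ratio: P = ∫_{3/4}^{5/6} u^2·(1 - u)^2 du / ∫_{0}^{1} u^2·(1 - u)^2 du.
Using ∫ u^2·(1 - u)^2 du = u^3·(6·u^2 - 15·u + 10)/30, the numerator is ≈ 0.0022674 and the denominator is 1/30.
The result is P = 0.06802.

P ≈ 0.0680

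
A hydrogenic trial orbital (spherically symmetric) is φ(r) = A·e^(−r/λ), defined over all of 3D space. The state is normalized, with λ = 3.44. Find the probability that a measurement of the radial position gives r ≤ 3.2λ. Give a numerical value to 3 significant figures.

Integrate the radial probability density 4πr²|φ|² over r ≤ 3.2λ.
A² is fixed by ∫₀^∞ 4πr²|φ|² dr = 1, i.e. A² = (π·λ^3)^(−1).
Let u = r/λ; then A², 4π and the length scale all cancel, so P = ∫_{0}^{3.2} u^2·e^(-2·u) du ÷ ∫_{0}^{∞} u^2·e^(-2·u) du.
Using ∫ u^2·e^(-2·u) du = -(2·u^2 + 2·u + 1)·e^(-2·u)/4, the numerator is 1/4 - 697·e^(-32/5)/100 and the denominator is 1/4.
The region integral divided by the full integral gives P = 0.9537.

P ≈ 0.954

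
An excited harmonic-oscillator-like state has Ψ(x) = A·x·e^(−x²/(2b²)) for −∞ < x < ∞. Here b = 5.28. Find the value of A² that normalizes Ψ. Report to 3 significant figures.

We need A² ∫|f|² dx = 1, taking the integral from −∞ to ∞.
With ∫_{−∞}^{∞} x^(2m) e^(−αx²) dx = (2m−1)!!·√π / (2^m α^(m+1/2)), ∫|Ψ|² dx = A²·(√(π)·b^3/2).
Substituting b = 5.28 gives A² = 0.007666, so A = 0.08755.

A^2 ≈ 0.00767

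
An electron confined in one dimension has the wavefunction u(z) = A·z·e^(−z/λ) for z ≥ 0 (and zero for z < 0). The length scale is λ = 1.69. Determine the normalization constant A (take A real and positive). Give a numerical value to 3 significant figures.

A ≈ 0.910

Normalization requires ∫|u|² dz = 1, integrated from 0 to ∞.
With u = A·z·e^(−z/λ), the integral evaluates to A²·[λ^3/4].
Hence A² = 1/[λ^3/4].
Plugging in λ = 1.69 yields A = 0.9103.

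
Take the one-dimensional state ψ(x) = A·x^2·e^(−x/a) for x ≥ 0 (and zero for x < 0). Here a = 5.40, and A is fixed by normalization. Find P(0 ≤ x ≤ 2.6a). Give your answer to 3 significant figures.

|ψ|² is the probability density, so P = ∫_{0}^{2.6a} |ψ|² dx.
With A² fixed by ∫|ψ|² = 1, i.e. A² = (3·a^5/4)^(−1), substitute and integrate.
Let u = x/a; then A² and the length scale cancel, so P = ∫_{0}^{2.6} u^4·e^(-2·u) du ÷ ∫_{0}^{∞} u^4·e^(-2·u) du.
An antiderivative of u^4·e^(-2·u) is -(u^4/2 + u^3 + 3·u^2/2 + 3·u/2 + 3/4)·e^(-2·u); evaluating from 0 to 2.6 gives ≈ 0.44540, while the full integral is 3/4.
Evaluating gives P = 0.5939.

P ≈ 0.594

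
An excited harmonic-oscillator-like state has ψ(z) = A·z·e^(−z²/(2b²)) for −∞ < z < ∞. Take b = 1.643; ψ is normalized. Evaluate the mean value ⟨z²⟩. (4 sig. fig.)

⟨z^2⟩ ≈ 4.049

⟨z²⟩ = ∫ z^2 |ψ|² dz over the full domain.
Evaluating both integrals, ⟨z²⟩ = 3·b^2/2.
With b = 1.643, ⟨z^2⟩ = 4.0492.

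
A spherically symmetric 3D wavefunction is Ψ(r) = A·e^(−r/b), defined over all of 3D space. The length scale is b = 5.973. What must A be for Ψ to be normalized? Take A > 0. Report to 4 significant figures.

A ≈ 0.03865

Normalization requires ∫|Ψ|² 4πr² dr = 1, integrated from 0 to ∞.
(Spherical symmetry: dV = 4πr² dr.)
Carrying out the integral gives A² · π·b^3.
Hence A² = 1/[π·b^3].
Plugging in b = 5.973 yields A = 0.038649.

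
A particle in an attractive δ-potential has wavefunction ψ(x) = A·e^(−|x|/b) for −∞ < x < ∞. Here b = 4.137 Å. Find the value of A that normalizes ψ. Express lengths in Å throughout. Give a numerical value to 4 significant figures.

Normalization requires ∫|ψ|² dx = 1, integrated from −∞ to ∞.
Recall ∫₀^∞ x^m e^(−x/β) dx = m!·β^(m+1), carrying out the integral gives A² · b.
Setting this equal to 1 gives A² = 1/(b).
With b = 4.137: A² = 0.24172 and A = 0.49165.

A ≈ 0.4917 Å^(-1/2)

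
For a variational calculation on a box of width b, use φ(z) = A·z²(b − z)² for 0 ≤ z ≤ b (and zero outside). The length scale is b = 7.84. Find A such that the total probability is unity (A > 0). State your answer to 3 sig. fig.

The normalization condition is ∫|φ|² dz = 1 from 0 to b.
The integral (without the A² prefactor) comes out to b^9/630.
So A² = (b^9/630)^(−1).
Plugging in b = 7.84 yields A = 0.002373.

A ≈ 0.00237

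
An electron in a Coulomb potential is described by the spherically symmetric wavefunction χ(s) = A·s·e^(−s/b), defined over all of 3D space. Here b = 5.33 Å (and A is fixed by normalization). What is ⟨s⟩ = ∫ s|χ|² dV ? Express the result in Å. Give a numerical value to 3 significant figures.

By definition ⟨s⟩ = ∫ s |χ(s)|² 4πs² ds.
The ratio of the moment integral to the normalization integral gives ⟨s⟩ = 5·b/2.
Putting b = 5.33 gives 13.33.

⟨s⟩ ≈ 13.3 Å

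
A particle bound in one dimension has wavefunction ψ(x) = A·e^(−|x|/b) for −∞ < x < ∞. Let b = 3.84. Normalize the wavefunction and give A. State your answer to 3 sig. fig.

A ≈ 0.510

The normalization condition is ∫|ψ|² dx = 1 from −∞ to ∞.
Using ∫₀^∞ xⁿ e^(−αx) dx = n!/αⁿ⁺¹, the integral (without the A² prefactor) comes out to b.
Setting this equal to 1 gives A² = 1/(b).
Plugging in b = 3.84 yields A = 0.5103.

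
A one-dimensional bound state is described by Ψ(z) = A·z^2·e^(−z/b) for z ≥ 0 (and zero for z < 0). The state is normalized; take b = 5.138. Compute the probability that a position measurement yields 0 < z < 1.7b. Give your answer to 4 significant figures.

|Ψ|² is the probability density, so P = ∫_{0}^{1.7b} |Ψ|² dz.
With A² fixed by ∫|Ψ|² = 1, i.e. A² = (3·b^5/4)^(−1), substitute and integrate.
Let u = z/b; then A² and the length scale cancel, so P = ∫_{0}^{1.7} u^4·e^(-2·u) du ÷ ∫_{0}^{∞} u^4·e^(-2·u) du.
With ∫ u^4·e^(-2·u) du = -(u^4/2 + u^3 + 3·u^2/2 + 3·u/2 + 3/4)·e^(-2·u) + C, the region integral is ≈ 0.191864 and the full one is 3/4.
This works out to P = 0.25582.

P ≈ 0.2558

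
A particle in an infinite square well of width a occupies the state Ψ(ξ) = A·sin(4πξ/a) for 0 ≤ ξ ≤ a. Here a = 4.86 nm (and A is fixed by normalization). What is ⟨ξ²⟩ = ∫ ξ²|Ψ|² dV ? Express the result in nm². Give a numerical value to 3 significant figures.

⟨ξ^2⟩ ≈ 7.80 nm^2

By definition ⟨ξ²⟩ = ∫ ξ^2 |Ψ(ξ)|² dξ.
Since the A² factors cancel between numerator and denominator, ⟨ξ²⟩ = -a^2/(32·π^2) + a^2/3.
With a = 4.86, ⟨ξ^2⟩ = 7.798.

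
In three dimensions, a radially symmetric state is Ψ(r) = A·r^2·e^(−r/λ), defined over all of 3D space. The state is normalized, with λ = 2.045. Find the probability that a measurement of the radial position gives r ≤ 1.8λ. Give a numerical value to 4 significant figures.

P ≈ 0.07327

P = ∫ |Ψ|² 4πr² dr over r ≤ 1.8λ.
Normalization gives A² = 1/(45·π·λ^7/2).
In terms of u = r/λ (A², 4π and the length scale all cancel between numerator and denominator), P = [∫_{0}^{1.8} u^6·e^(-2·u) du] / [∫_{0}^{∞} u^6·e^(-2·u) du].
An antiderivative of u^6·e^(-2·u) is -(4·u^6 + 12·u^5 + 30·u^4 + 60·u^3 + 90·u^2 + 90·u + 45)·e^(-2·u)/8; evaluating from 0 to 1.8 gives ≈ 0.412163, while the full integral is 45/8.
This evaluates to P = 0.073273.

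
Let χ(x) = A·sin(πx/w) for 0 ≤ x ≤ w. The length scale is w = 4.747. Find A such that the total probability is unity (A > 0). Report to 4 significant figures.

A ≈ 0.6491

Require ∫ |χ|² dx = 1 over the whole domain.
With ∫₀^w sin²(nπx/w) dx = w/2, with χ = A·sin(πx/w), the integral evaluates to A²·[w/2].
So A² = (w/2)^(−1).
Plugging in w = 4.747 yields A = 0.64909.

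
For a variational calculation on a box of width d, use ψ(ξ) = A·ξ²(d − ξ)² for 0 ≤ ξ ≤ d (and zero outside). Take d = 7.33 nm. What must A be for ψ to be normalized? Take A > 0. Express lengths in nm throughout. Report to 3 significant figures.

A ≈ 0.00321 nm^(-9/2)

We need A² ∫|f|² dξ = 1, taking the integral from 0 to d.
∫|ψ|² dξ = A²·(d^9/630).
Setting this equal to 1 gives A² = 1/(d^9/630).
Plugging in d = 7.33 yields A = 0.003211.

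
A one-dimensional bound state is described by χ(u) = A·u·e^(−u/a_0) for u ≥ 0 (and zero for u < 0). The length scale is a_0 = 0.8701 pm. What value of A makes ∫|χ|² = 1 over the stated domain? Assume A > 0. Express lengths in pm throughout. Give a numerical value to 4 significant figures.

A ≈ 2.464 pm^(-3/2)

Normalization requires ∫|χ|² du = 1, integrated from 0 to ∞.
Recall ∫₀^∞ u^m e^(−u/β) du = m!·β^(m+1), with χ = A·u·e^(−u/a_0), the integral evaluates to A²·[a_0^3/4].
With a_0 = 0.8701: A² = 6.0723 and A = 2.4642.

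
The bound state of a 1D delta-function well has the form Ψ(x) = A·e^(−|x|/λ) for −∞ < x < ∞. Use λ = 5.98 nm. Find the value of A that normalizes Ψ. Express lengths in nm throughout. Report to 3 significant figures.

Require ∫ |Ψ|² dx = 1 over the whole domain.
Recall ∫₀^∞ x^m e^(−x/β) dx = m!·β^(m+1), ∫|Ψ|² dx = A²·(λ).
So A² = (λ)^(−1).
With λ = 5.98: A² = 0.1672 and A = 0.4089.

A ≈ 0.409 nm^(-1/2)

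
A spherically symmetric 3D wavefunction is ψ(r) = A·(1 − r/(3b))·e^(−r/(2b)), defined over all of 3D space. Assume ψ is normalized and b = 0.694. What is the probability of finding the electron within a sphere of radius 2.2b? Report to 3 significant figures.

Integrate the radial probability density 4πr²|ψ|² over r ≤ 2.2b.
Normalization gives A² = 1/(8·π·b^3/3).
Let u = r/b; then A², 4π and the length scale all cancel, so P = ∫_{0}^{2.2} u^2·(1 - u/3)^2·e^(-u) du ÷ ∫_{0}^{∞} u^2·(1 - u/3)^2·e^(-u) du.
Using ∫ u^2·(1 - u/3)^2·e^(-u) du = (-u^4 + 2·u^3 - 3·u^2 - 6·u - 6)·e^(-u)/9, the numerator is ≈ 0.22531 and the denominator is 2/3.
The region integral divided by the full integral gives P = 0.3380.

P ≈ 0.338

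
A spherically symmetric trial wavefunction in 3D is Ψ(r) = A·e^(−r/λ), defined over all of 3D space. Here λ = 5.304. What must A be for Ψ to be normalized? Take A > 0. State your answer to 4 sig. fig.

Require ∫ |Ψ|² 4πr² dr = 1 over the whole domain.
With ∫₀^∞ r^2 e^(−αr) dr = 2!/α^3, carrying out the integral gives A² · π·λ^3.
Substituting λ = 5.304 gives A² = 0.0021332, so A = 0.046187.

A ≈ 0.04619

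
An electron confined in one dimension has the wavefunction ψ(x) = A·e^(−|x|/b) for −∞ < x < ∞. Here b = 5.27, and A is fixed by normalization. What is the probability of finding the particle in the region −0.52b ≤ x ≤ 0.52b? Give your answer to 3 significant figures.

|ψ|² is the probability density, so P = ∫_{−0.52b}^{0.52b} |ψ|² dx.
Since A² = 1/(b), this is the region integral divided by the full normalization integral.
By symmetry take twice the x ≥ 0 contribution in numerator and denominator; the 2's cancel. In terms of u = x/b (A² and the length scale cancel between numerator and denominator), P = [∫_{0}^{0.52} e^(-2·u) du] / [∫_{0}^{∞} e^(-2·u) du].
An antiderivative of e^(-2·u) is -e^(-2·u)/2; evaluating from 0 to 0.52 gives 1/2 - e^(-26/25)/2, while the full integral is 1/2.
The result is P = 0.6465.

P ≈ 0.647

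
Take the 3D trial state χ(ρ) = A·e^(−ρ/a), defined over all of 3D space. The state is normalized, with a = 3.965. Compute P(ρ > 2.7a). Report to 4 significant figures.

P ≈ 0.09476

P = ∫ |χ|² 4πρ² dρ over ρ > 2.7a.
Normalization gives A² = 1/(π·a^3).
In terms of u = ρ/a (A², 4π and the length scale all cancel between numerator and denominator), P = [∫_{2.7}^{∞} u^2·e^(-2·u) du] / [∫_{0}^{∞} u^2·e^(-2·u) du].
Using ∫ u^2·e^(-2·u) du = -(2·u^2 + 2·u + 1)·e^(-2·u)/4, the numerator is 1049·e^(-27/5)/200 and the denominator is 1/4.
Taking the ratio yields P = 0.094758.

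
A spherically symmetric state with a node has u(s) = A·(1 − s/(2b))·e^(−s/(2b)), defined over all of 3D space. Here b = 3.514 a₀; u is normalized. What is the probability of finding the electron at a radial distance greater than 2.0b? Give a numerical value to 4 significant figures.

P ≈ 0.9473

With dV = 4πs²ds, the probability is ∫|u|² dV over s > 2.0b.
A² is fixed by ∫₀^∞ 4πs²|u|² ds = 1, i.e. A² = (8·π·b^3)^(−1).
In terms of t = s/b (A², 4π and the length scale all cancel between numerator and denominator), P = [∫_{2.0}^{∞} t^2·(1 - t/2)^2·e^(-t) dt] / [∫_{0}^{∞} t^2·(1 - t/2)^2·e^(-t) dt].
Using ∫ t^2·(1 - t/2)^2·e^(-t) dt = -(t^4/4 + t^2 + 2·t + 2)·e^(-t), the numerator is 14·e^(-2) and the denominator is 2.
The region integral divided by the full integral gives P = 0.94735.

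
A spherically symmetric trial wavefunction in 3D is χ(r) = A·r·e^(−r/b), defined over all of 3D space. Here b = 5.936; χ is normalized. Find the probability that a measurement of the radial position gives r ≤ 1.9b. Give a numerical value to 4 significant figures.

P ≈ 0.3322

Integrate the radial probability density 4πr²|χ|² over r ≤ 1.9b.
Normalization gives A² = 1/(3·π·b^5).
In terms of u = r/b (A², 4π and the length scale all cancel between numerator and denominator), P = [∫_{0}^{1.9} u^4·e^(-2·u) du] / [∫_{0}^{∞} u^4·e^(-2·u) du].
An antiderivative of u^4·e^(-2·u) is -(u^4/2 + u^3 + 3·u^2/2 + 3·u/2 + 3/4)·e^(-2·u); evaluating from 0 to 1.9 gives ≈ 0.249117, while the full integral is 3/4.
The region integral divided by the full integral gives P = 0.33216.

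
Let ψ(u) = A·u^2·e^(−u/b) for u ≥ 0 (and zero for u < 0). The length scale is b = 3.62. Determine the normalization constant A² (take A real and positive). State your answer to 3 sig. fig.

A^2 ≈ 0.00214

Normalization requires ∫|ψ|² du = 1, integrated from 0 to ∞.
∫|ψ|² du = A²·(3·b^5/4).
Setting this equal to 1 gives A² = 1/(3·b^5/4).
Plugging in b = 3.62 yields A = 0.04631.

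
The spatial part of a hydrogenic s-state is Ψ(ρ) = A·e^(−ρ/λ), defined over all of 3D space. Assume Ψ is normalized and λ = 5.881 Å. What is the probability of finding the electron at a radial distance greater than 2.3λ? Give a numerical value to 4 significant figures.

Integrate the radial probability density 4πρ²|Ψ|² over ρ > 2.3λ.
The full normalization integral is A²·[π·λ^3] = 1, fixing A².
In terms of u = ρ/λ (A², 4π and the length scale all cancel between numerator and denominator), P = [∫_{2.3}^{∞} u^2·e^(-2·u) du] / [∫_{0}^{∞} u^2·e^(-2·u) du].
With ∫ u^2·e^(-2·u) du = -(2·u^2 + 2·u + 1)·e^(-2·u)/4 + C, the region integral is 809·e^(-23/5)/200 and the full one is 1/4.
The region integral divided by the full integral gives P = 0.16264.

P ≈ 0.1626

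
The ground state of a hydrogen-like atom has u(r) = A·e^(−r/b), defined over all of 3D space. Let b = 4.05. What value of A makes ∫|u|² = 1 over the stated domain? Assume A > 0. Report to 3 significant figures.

A ≈ 0.0692

Require ∫ |u|² 4πr² dr = 1 over the whole domain.
In 3D with spherical symmetry the volume element is 4πr² dr.
The integral (without the A² prefactor) comes out to π·b^3.
So A² = (π·b^3)^(−1).
Plugging in b = 4.05 yields A = 0.06922.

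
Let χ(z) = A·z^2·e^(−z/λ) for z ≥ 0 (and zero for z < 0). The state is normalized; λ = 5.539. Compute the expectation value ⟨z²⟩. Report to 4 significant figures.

⟨z²⟩ = ∫ z^2 |χ|² dz over the full domain.
With ∫₀^∞ z^6 e^(−αz) dz = 6!/α^7, the ratio of the moment integral to the normalization integral gives ⟨z²⟩ = 15·λ^2/2.
With λ = 5.539, ⟨z^2⟩ = 230.10.

⟨z^2⟩ ≈ 230.1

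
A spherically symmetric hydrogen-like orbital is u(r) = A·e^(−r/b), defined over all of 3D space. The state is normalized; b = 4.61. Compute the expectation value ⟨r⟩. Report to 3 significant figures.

⟨r⟩ = ∫ r |u|² 4πr² dr over the full domain.
Since the A² factors cancel between numerator and denominator, ⟨r⟩ = 3·b/2.
With b = 4.61, ⟨r⟩ = 6.915.

⟨r⟩ ≈ 6.92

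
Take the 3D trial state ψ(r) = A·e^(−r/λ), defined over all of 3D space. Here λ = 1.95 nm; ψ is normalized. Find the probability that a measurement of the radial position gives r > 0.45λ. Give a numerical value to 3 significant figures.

P ≈ 0.937

P = ∫ |ψ|² 4πr² dr over r > 0.45λ.
The full normalization integral is A²·[π·λ^3] = 1, fixing A².
Let u = r/λ; then A², 4π and the length scale all cancel, so P = ∫_{0.45}^{∞} u^2·e^(-2·u) du ÷ ∫_{0}^{∞} u^2·e^(-2·u) du.
An antiderivative of u^2·e^(-2·u) is -(2·u^2 + 2·u + 1)·e^(-2·u)/4; evaluating from 0.45 to ∞ gives 461·e^(-9/10)/800, while the full integral is 1/4.
This evaluates to P = 0.9371.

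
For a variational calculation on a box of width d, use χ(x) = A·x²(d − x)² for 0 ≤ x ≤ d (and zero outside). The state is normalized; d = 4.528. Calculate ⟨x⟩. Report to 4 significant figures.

By definition ⟨x⟩ = ∫ x |χ(x)|² dx.
Evaluating both integrals, ⟨x⟩ = d/2.
With d = 4.528, ⟨x⟩ = 2.2640.

⟨x⟩ ≈ 2.264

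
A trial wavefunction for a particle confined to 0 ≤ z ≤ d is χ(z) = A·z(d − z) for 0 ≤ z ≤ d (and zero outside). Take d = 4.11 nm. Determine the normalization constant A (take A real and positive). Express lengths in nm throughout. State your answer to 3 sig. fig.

A ≈ 0.160 nm^(-5/2)

Require ∫ |χ|² dz = 1 over the whole domain.
Expanding the polynomial and integrating term by term, ∫|χ|² dz = A²·(d^5/30).
So A² = (d^5/30)^(−1).
Plugging in d = 4.11 yields A = 0.1599.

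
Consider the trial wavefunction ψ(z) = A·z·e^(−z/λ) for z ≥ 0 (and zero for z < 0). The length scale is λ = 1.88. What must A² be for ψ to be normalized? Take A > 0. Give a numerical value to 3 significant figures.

A^2 ≈ 0.602

The normalization condition is ∫|ψ|² dz = 1 from 0 to ∞.
Recall ∫₀^∞ z^m e^(−z/β) dz = m!·β^(m+1), with ψ = A·z·e^(−z/λ), the integral evaluates to A²·[λ^3/4].
So A² = (λ^3/4)^(−1).
Substituting λ = 1.88 gives A² = 0.6020, so A = 0.7759.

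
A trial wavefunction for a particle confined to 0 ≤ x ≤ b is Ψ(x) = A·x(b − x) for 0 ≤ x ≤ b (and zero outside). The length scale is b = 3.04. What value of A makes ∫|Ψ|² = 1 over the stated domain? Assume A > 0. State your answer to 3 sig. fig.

Require ∫ |Ψ|² dx = 1 over the whole domain.
Expanding the polynomial and integrating term by term, ∫|Ψ|² dx = A²·(b^5/30).
Setting this equal to 1 gives A² = 1/(b^5/30).
Plugging in b = 3.04 yields A = 0.3399.

A ≈ 0.340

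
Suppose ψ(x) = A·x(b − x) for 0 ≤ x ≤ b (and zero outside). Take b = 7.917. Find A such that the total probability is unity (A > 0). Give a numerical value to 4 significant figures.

A ≈ 0.03106

The normalization condition is ∫|ψ|² dx = 1 from 0 to b.
Carrying out the integral gives A² · b^5/30.
So A² = (b^5/30)^(−1).
Substituting b = 7.917 gives A² = 0.00096454, so A = 0.031057.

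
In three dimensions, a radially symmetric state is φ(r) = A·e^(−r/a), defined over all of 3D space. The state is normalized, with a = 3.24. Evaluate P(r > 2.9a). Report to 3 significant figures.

With dV = 4πr²dr, the probability is ∫|φ|² dV over r > 2.9a.
Normalization gives A² = 1/(π·a^3).
Let u = r/a; then A², 4π and the length scale all cancel, so P = ∫_{2.9}^{∞} u^2·e^(-2·u) du ÷ ∫_{0}^{∞} u^2·e^(-2·u) du.
An antiderivative of u^2·e^(-2·u) is -(2·u^2 + 2·u + 1)·e^(-2·u)/4; evaluating from 2.9 to ∞ gives 1181·e^(-29/5)/200, while the full integral is 1/4.
The region integral divided by the full integral gives P = 0.07151.

P ≈ 0.0715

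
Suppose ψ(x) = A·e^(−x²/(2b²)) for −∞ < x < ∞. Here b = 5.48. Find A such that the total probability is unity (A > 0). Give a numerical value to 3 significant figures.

A ≈ 0.321

Normalization requires ∫|ψ|² dx = 1, integrated from −∞ to ∞.
Differentiating ∫e^(−αx²) dx = √(π/α) under α to get the higher moments, carrying out the integral gives A² · √(π)·b.
With b = 5.48: A² = 0.1030 and A = 0.3209.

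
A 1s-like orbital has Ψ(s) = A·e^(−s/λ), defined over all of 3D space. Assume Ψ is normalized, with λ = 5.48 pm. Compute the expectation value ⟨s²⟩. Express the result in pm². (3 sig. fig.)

⟨s^2⟩ ≈ 90.1 pm^2

By definition ⟨s²⟩ = ∫ s^2 |Ψ(s)|² 4πs² ds.
Since the A² factors cancel between numerator and denominator, ⟨s²⟩ = 3·λ^2.
Putting λ = 5.48 gives 90.09.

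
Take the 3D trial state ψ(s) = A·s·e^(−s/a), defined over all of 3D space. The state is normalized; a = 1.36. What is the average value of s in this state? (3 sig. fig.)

By definition ⟨s⟩ = ∫ s |ψ(s)|² 4πs² ds.
Recall ∫₀^∞ s^m e^(−s/β) ds = m!·β^(m+1), since the A² factors cancel between numerator and denominator, ⟨s⟩ = 5·a/2.
Putting a = 1.36 gives 3.400.

⟨s⟩ ≈ 3.40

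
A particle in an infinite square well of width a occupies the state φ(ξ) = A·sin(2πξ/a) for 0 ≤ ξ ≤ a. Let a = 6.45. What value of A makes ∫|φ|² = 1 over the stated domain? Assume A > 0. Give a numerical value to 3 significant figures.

We need A² ∫|f|² dξ = 1, taking the integral from 0 to a.
The integral (without the A² prefactor) comes out to a/2.
Hence A² = 1/[a/2].
With a = 6.45: A² = 0.3101 and A = 0.5568.

A ≈ 0.557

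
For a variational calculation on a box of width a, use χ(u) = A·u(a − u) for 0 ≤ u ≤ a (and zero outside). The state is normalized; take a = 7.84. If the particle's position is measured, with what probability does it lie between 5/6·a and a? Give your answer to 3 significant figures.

P = ∫_{5/6·a}^{a} |χ(u)|² du.
Since A² = 1/(a^5/30), this is the region integral divided by the full normalization integral.
In terms of t = u/a (A² and the length scale cancel between numerator and denominator), P = [∫_{5/6}^{1} t^2·(1 - t)^2 dt] / [∫_{0}^{1} t^2·(1 - t)^2 dt].
An antiderivative of t^2·(1 - t)^2 is t^3·(6·t^2 - 15·t + 10)/30; evaluating from 5/6 to 1 gives ≈ 0.0011831, while the full integral is 1/30.
The result is P = 23/648.

P ≈ 0.0355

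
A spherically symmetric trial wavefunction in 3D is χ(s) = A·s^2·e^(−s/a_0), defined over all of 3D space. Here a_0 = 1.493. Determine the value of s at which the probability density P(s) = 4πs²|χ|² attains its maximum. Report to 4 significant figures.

s ≈ 4.479

Set d/ds [P(s) = 4πs²|χ|²] = 0 and solve for s > 0.
Solving yields s = 3·a_0.
With a_0 = 1.493, the most probable radial distance is 4.4790.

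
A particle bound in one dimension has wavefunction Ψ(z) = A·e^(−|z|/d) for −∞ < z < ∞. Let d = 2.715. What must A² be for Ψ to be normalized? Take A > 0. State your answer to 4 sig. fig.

Normalization requires ∫|Ψ|² dz = 1, integrated from −∞ to ∞.
∫|Ψ|² dz = A²·(d).
Setting this equal to 1 gives A² = 1/(d).
Substituting d = 2.715 gives A² = 0.36832, so A = 0.60690.

A^2 ≈ 0.3683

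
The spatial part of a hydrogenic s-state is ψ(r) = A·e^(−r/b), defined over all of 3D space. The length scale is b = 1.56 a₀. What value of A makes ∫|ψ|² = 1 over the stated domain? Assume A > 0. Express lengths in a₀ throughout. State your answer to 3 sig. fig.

Require ∫ |ψ|² 4πr² dr = 1 over the whole domain.
(Spherical symmetry: dV = 4πr² dr.)
With ψ = A·e^(−r/b), the integral evaluates to A²·[π·b^3].
So A² = (π·b^3)^(−1).
With b = 1.56: A² = 0.08384 and A = 0.2896.

A ≈ 0.290 a₀^(-3/2)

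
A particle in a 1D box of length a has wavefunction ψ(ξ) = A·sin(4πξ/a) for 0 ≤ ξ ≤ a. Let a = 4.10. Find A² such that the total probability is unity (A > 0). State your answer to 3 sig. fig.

A^2 ≈ 0.488

Normalization requires ∫|ψ|² dξ = 1, integrated from 0 to a.
With ψ = A·sin(4πξ/a), the integral evaluates to A²·[a/2].
Setting this equal to 1 gives A² = 1/(a/2).
With a = 4.10: A² = 0.4878 and A = 0.6984.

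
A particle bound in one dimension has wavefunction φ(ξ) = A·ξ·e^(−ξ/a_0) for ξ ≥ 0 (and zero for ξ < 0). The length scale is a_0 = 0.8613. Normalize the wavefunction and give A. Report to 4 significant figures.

A ≈ 2.502

Require ∫ |φ|² dξ = 1 over the whole domain.
Recall ∫₀^∞ ξ^m e^(−ξ/β) dξ = m!·β^(m+1), the integral (without the A² prefactor) comes out to a_0^3/4.
So A² = (a_0^3/4)^(−1).
With a_0 = 0.8613: A² = 6.2603 and A = 2.5021.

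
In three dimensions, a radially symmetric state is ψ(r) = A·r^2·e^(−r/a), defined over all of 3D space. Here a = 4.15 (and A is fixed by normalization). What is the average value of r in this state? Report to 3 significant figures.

⟨r⟩ ≈ 14.5

The expectation value is the |ψ|²-weighted average of r: ∫ r|ψ|² 4πr² dr.
Recall ∫₀^∞ r^m e^(−r/β) dr = m!·β^(m+1), since the A² factors cancel between numerator and denominator, ⟨r⟩ = 7·a/2.
Putting a = 4.15 gives 14.53.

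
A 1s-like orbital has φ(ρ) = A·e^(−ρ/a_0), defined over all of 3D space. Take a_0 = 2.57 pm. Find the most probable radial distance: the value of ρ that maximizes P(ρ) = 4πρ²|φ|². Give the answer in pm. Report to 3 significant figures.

ρ ≈ 2.57 pm

The maximum of P(ρ) = 4πρ²|φ|² occurs where its derivative vanishes.
This gives ρ = a_0.
With a_0 = 2.57, the most probable radial distance is 2.570 pm.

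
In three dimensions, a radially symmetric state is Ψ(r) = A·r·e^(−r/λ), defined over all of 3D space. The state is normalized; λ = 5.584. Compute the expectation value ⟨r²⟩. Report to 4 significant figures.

⟨r^2⟩ ≈ 233.9

By definition ⟨r²⟩ = ∫ r^2 |Ψ(r)|² 4πr² dr.
Since the A² factors cancel between numerator and denominator, ⟨r²⟩ = 15·λ^2/2.
With λ = 5.584, ⟨r^2⟩ = 233.86.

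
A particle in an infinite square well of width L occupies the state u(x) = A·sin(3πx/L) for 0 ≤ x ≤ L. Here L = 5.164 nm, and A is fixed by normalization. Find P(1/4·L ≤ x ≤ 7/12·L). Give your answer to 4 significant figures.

P = ∫_{1/4·L}^{7/12·L} |u(x)|² dx.
The normalization integral ∫|u|²dx over the whole domain equals L/2·A², and A² cancels in the ratio.
Substituting t = x/L, A² and the length scale cancel in the ratio: P = ∫_{1/4}^{7/12} sin(3·π·t)^2 dt / ∫_{0}^{1} sin(3·π·t)^2 dt.
With ∫ sin(3·π·t)^2 dt = t/2 - sin(6·π·t)/(12·π) + C, the region integral is 1/6 and the full one is 1/2.
The result is P = 1/3.

P ≈ 0.3333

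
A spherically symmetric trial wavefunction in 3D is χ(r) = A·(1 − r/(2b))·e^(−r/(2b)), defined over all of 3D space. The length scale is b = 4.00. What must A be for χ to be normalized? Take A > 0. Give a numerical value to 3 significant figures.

Require ∫ |χ|² 4πr² dr = 1 over the whole domain.
(Spherical symmetry: dV = 4πr² dr.)
Using ∫₀^∞ rⁿ e^(−αr) dr = n!/αⁿ⁺¹, with χ = A·(1 − r/(2b))·e^(−r/(2b)), the integral evaluates to A²·[8·π·b^3].
Plugging in b = 4.00 yields A = 0.02493.

A ≈ 0.0249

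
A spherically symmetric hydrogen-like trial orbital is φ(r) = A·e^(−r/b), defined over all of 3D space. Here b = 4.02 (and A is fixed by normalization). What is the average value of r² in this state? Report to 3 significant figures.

By definition ⟨r²⟩ = ∫ r^2 |φ(r)|² 4πr² dr.
Evaluating both integrals, ⟨r²⟩ = 3·b^2.
Putting b = 4.02 gives 48.48.

⟨r^2⟩ ≈ 48.5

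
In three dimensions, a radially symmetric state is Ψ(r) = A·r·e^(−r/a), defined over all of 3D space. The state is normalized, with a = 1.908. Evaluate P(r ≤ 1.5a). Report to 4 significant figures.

P ≈ 0.1847

Integrate the radial probability density 4πr²|Ψ|² over r ≤ 1.5a.
Normalization gives A² = 1/(3·π·a^5).
In terms of u = r/a (A², 4π and the length scale all cancel between numerator and denominator), P = [∫_{0}^{1.5} u^4·e^(-2·u) du] / [∫_{0}^{∞} u^4·e^(-2·u) du].
Using ∫ u^4·e^(-2·u) du = -(u^4/2 + u^3 + 3·u^2/2 + 3·u/2 + 3/4)·e^(-2·u), the numerator is 3/4 - 393·e^(-3)/32 and the denominator is 3/4.
This evaluates to P = 0.18474.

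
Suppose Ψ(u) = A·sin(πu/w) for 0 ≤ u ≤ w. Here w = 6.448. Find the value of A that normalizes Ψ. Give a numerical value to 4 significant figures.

Normalization requires ∫|Ψ|² du = 1, integrated from 0 to w.
Using sin²θ = (1 − cos 2θ)/2, with Ψ = A·sin(πu/w), the integral evaluates to A²·[w/2].
Plugging in w = 6.448 yields A = 0.55693.

A ≈ 0.5569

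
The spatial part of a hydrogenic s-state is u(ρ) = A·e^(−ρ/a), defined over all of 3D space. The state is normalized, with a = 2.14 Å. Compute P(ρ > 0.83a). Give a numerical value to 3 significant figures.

With dV = 4πρ²dρ, the probability is ∫|u|² dV over ρ > 0.83a.
A² is fixed by ∫₀^∞ 4πρ²|u|² dρ = 1, i.e. A² = (π·a^3)^(−1).
Substituting t = ρ/a, A², 4π and the length scale all cancel in the ratio: P = ∫_{0.83}^{∞} t^2·e^(-2·t) dt / ∫_{0}^{∞} t^2·e^(-2·t) dt.
Using ∫ t^2·e^(-2·t) dt = -(2·t^2 + 2·t + 1)·e^(-2·t)/4, the numerator is ≈ 0.19194 and the denominator is 1/4.
The region integral divided by the full integral gives P = 0.7677.

P ≈ 0.768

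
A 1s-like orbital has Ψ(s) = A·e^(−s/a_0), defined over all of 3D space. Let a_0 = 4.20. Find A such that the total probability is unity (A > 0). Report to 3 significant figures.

A ≈ 0.0655

We need A² ∫|f|² 4πs² ds = 1, taking the integral from 0 to ∞.
In 3D with spherical symmetry the volume element is 4πs² ds.
Recall ∫₀^∞ s^m e^(−s/β) ds = m!·β^(m+1), the integral (without the A² prefactor) comes out to π·a_0^3.
Substituting a_0 = 4.20 gives A² = 0.004296, so A = 0.06555.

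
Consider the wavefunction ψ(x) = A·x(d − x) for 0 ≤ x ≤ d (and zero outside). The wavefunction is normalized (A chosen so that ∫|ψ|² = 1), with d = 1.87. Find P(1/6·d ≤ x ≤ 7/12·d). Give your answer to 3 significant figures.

|ψ|² is the probability density, so P = ∫_{1/6·d}^{7/12·d} |ψ|² dx.
Since A² = 1/(d^5/30), this is the region integral divided by the full normalization integral.
Substituting u = x/d, A² and the length scale cancel in the ratio: P = ∫_{1/6}^{7/12} u^2·(1 - u)^2 du / ∫_{0}^{1} u^2·(1 - u)^2 du.
An antiderivative of u^2·(1 - u)^2 is u^3·(6·u^2 - 15·u + 10)/30; evaluating from 1/6 to 7/12 gives ≈ 0.020596, while the full integral is 1/30.
Taking the ratio, P = 0.6179.

P ≈ 0.618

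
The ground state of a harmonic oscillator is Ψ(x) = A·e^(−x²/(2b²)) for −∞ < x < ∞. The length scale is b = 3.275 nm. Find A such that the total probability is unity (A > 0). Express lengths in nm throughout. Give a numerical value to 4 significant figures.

The normalization condition is ∫|Ψ|² dx = 1 from −∞ to ∞.
The integral (without the A² prefactor) comes out to √(π)·b.
Substituting b = 3.275 gives A² = 0.17227, so A = 0.41506.

A ≈ 0.4151 nm^(-1/2)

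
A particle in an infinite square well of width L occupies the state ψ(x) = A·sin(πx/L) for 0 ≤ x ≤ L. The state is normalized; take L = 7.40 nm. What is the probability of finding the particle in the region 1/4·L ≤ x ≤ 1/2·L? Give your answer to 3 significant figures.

P ≈ 0.409

P = ∫_{1/4·L}^{1/2·L} |ψ(x)|² dx.
Since A² = 1/(L/2), this is the region integral divided by the full normalization integral.
Let u = x/L; then A² and the length scale cancel, so P = ∫_{1/4}^{1/2} sin(π·u)^2 du ÷ ∫_{0}^{1} sin(π·u)^2 du.
An antiderivative of sin(π·u)^2 is u/2 - sin(2·π·u)/(4·π); evaluating from 1/4 to 1/2 gives 1/(4·π) + 1/8, while the full integral is 1/2.
Taking the ratio, P = (2 + π)/(4·π).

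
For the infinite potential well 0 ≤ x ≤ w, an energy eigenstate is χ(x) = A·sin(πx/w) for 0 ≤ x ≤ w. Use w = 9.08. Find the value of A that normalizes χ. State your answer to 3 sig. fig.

The normalization condition is ∫|χ|² dx = 1 from 0 to w.
With χ = A·sin(πx/w), the integral evaluates to A²·[w/2].
With w = 9.08: A² = 0.2203 and A = 0.4693.

A ≈ 0.469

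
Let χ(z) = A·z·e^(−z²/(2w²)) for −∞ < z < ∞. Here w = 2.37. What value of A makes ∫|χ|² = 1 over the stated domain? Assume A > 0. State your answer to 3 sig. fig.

The normalization condition is ∫|χ|² dz = 1 from −∞ to ∞.
Differentiating ∫e^(−αz²) dz = √(π/α) under α to get the higher moments, the integral (without the A² prefactor) comes out to √(π)·w^3/2.
Hence A² = 1/[√(π)·w^3/2].
With w = 2.37: A² = 0.08476 and A = 0.2911.

A ≈ 0.291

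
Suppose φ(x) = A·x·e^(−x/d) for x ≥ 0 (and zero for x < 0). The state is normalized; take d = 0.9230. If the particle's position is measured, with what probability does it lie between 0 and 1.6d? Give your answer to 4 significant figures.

P ≈ 0.6201

The probability is P = ∫ |φ|² dx over [0, 1.6d].
The normalization integral ∫|φ|²dx over the whole domain equals d^3/4·A², and A² cancels in the ratio.
Let u = x/d; then A² and the length scale cancel, so P = ∫_{0}^{1.6} u^2·e^(-2·u) du ÷ ∫_{0}^{∞} u^2·e^(-2·u) du.
With ∫ u^2·e^(-2·u) du = -(2·u^2 + 2·u + 1)·e^(-2·u)/4 + C, the region integral is 1/4 - 233·e^(-16/5)/100 and the full one is 1/4.
Evaluating gives P = 0.62010.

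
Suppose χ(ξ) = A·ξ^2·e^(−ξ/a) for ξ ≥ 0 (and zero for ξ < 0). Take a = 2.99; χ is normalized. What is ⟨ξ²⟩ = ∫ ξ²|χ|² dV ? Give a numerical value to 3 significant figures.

By definition ⟨ξ²⟩ = ∫ ξ^2 |χ(ξ)|² dξ.
Recall ∫₀^∞ ξ^m e^(−ξ/β) dξ = m!·β^(m+1), the ratio of the moment integral to the normalization integral gives ⟨ξ²⟩ = 15·a^2/2.
Putting a = 2.99 gives 67.05.

⟨ξ^2⟩ ≈ 67.1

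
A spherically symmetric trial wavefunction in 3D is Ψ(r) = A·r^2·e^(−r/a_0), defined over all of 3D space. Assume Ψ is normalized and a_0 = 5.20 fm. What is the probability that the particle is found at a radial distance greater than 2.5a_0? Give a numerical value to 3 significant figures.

P ≈ 0.762

With dV = 4πr²dr, the probability is ∫|Ψ|² dV over r > 2.5a_0.
The full normalization integral is A²·[45·π·a_0^7/2] = 1, fixing A².
Substituting u = r/a_0, A², 4π and the length scale all cancel in the ratio: P = ∫_{2.5}^{∞} u^6·e^(-2·u) du / ∫_{0}^{∞} u^6·e^(-2·u) du.
With ∫ u^6·e^(-2·u) du = -(4·u^6 + 12·u^5 + 30·u^4 + 60·u^3 + 90·u^2 + 90·u + 45)·e^(-2·u)/8 + C, the region integral is ≈ 4.2873 and the full one is 45/8.
Taking the ratio yields P = 0.7622.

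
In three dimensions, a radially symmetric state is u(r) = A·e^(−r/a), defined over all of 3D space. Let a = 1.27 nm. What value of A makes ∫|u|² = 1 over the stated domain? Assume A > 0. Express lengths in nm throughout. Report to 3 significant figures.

A ≈ 0.394 nm^(-3/2)

The normalization condition is ∫|u|² 4πr² dr = 1 from 0 to ∞.
The angular integral contributes 4π, leaving ∫₀^∞ r²|u|² dr.
Carrying out the integral gives A² · π·a^3.
So A² = (π·a^3)^(−1).
Substituting a = 1.27 gives A² = 0.1554, so A = 0.3942.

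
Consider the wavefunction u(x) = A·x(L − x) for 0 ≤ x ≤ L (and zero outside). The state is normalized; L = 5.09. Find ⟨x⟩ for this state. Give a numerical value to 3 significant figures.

⟨x⟩ ≈ 2.55

⟨x⟩ = ∫ x |u|² dx over the full domain.
Expanding the polynomial and integrating term by term, the ratio of the moment integral to the normalization integral gives ⟨x⟩ = L/2.
With L = 5.09, ⟨x⟩ = 2.545.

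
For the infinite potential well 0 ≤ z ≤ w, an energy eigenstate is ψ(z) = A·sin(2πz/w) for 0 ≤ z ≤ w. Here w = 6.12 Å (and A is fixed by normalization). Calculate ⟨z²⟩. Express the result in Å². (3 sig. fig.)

⟨z^2⟩ ≈ 12.0 Å^2

The expectation value is the |ψ|²-weighted average of z^2: ∫ z^2|ψ|² dz.
Using sin²θ = (1 − cos 2θ)/2, since the A² factors cancel between numerator and denominator, ⟨z²⟩ = -w^2/(8·π^2) + w^2/3.
With w = 6.12, ⟨z^2⟩ = 12.01.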